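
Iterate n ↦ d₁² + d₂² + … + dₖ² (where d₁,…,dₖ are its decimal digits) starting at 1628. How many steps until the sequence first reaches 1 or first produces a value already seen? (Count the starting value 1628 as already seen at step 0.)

1628 → 105
105 → 26
26 → 40
40 → 16
16 → 37
37 → 58
58 → 89
89 → 145
145 → 42
42 → 20
20 → 4
4 → 16  — 16 repeats.
That took 12 steps.

12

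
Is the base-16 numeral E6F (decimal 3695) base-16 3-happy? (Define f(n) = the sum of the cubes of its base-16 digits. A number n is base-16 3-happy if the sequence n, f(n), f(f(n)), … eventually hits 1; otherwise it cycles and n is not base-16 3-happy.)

3695 = (14,6,15)_16 → 14³ + 6³ + 15³ = 2744 + 216 + 3375 = 6335
6335 = (1,8,11,15)_16 → 1³ + 8³ + 11³ + 15³ = 1 + 512 + 1331 + 3375 = 5219
5219 = (1,4,6,3)_16 → 1³ + 4³ + 6³ + 3³ = 1 + 64 + 216 + 27 = 308
308 = (1,3,4)_16 → 1³ + 3³ + 4³ = 1 + 27 + 64 = 92
92 = (5,12)_16 → 5³ + 12³ = 125 + 1728 = 1853
1853 = (7,3,13)_16 → 7³ + 3³ + 13³ = 343 + 27 + 2197 = 2567
2567 = (10,0,7)_16 → 10³ + 0³ + 7³ = 1000 + 0 + 343 = 1343
1343 = (5,3,15)_16 → 5³ + 3³ + 15³ = 125 + 27 + 3375 = 3527
3527 = (13,12,7)_16 → 13³ + 12³ + 7³ = 2197 + 1728 + 343 = 4268
4268 = (1,0,10,12)_16 → 1³ + 0³ + 10³ + 12³ = 1 + 0 + 1000 + 1728 = 2729
2729 = (10,10,9)_16 → 10³ + 10³ + 9³ = 1000 + 1000 + 729 = 2729  — 2729 already seen; the sequence cycles without reaching 1.

not base-16 3-happy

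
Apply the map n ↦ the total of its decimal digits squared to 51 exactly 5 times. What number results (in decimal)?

58

51 → 5² + 1² = 25 + 1 = 26
26 → 2² + 6² = 4 + 36 = 40
40 → 4² + 0² = 16 + 0 = 16
16 → 1² + 6² = 1 + 36 = 37
37 → 3² + 7² = 9 + 49 = 58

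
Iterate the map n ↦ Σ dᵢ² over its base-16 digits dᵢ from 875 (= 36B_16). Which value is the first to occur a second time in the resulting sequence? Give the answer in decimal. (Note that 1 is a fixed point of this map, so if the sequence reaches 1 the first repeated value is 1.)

1

875 = (3,6,11)_16 → 3² + 6² + 11² = 166
166 = (10,6)_16 → 10² + 6² = 136
136 = (8,8)_16 → 8² + 8² = 128
128 = (8,0)_16 → 8² + 0² = 64
64 = (4,0)_16 → 4² + 0² = 16
16 = (1,0)_16 → 1² + 0² = 1  — reached the fixed point 1.
1 → 1, so 1 is the first repeated value.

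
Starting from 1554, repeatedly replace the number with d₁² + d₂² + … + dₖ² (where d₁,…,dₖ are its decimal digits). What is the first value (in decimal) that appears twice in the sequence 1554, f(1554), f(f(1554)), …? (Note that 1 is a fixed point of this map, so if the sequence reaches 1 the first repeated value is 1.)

89

1554 → 1² + 5² + 5² + 4² = 67
67 → 6² + 7² = 85
85 → 8² + 5² = 89
89 → 8² + 9² = 145
145 → 1² + 4² + 5² = 42
42 → 4² + 2² = 20
20 → 2² + 0² = 4
4 → 4² = 16
16 → 1² + 6² = 37
37 → 3² + 7² = 58
58 → 5² + 8² = 89  — 89 already appeared earlier.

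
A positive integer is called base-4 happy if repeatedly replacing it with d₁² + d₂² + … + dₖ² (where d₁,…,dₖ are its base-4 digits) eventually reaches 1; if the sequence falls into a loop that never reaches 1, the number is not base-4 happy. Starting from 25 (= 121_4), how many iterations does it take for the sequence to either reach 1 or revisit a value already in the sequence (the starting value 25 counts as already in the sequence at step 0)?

25 = (1,2,1)_4 → 1² + 2² + 1² = 1 + 4 + 1 = 6
6 = (1,2)_4 → 1² + 2² = 1 + 4 = 5
5 = (1,1)_4 → 1² + 1² = 1 + 1 = 2
2 = (2)_4 → 2² = 4
4 = (1,0)_4 → 1² + 0² = 1 + 0 = 1  — reached 1.
That took 5 steps.

5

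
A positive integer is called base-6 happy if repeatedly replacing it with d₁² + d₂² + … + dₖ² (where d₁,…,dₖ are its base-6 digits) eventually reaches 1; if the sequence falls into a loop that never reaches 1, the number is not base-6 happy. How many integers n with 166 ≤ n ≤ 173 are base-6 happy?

1

166: 166 → 41 → 26 → 20 → 13 → 5 → 25 → 17 → 29 → 41  — not base-6 happy
167: 167 → 50 → 9 → 10 → 17 → 29 → 41 → 26 → 20 → 13 → 5 → 25 → 17  — not base-6 happy
168: 168 → 32 → 29 → 41 → 26 → 20 → 13 → 5 → 25 → 17 → 29  — not base-6 happy
169: 169 → 33 → 34 → 41 → 26 → 20 → 13 → 5 → 25 → 17 → 29 → 41  — not base-6 happy
170: 170 → 36 → 1  — base-6 happy
171: 171 → 41 → 26 → 20 → 13 → 5 → 25 → 17 → 29 → 41  — not base-6 happy
172: 172 → 48 → 5 → 25 → 17 → 29 → 41 → 26 → 20 → 13 → 5  — not base-6 happy
173: 173 → 57 → 19 → 10 → 17 → 29 → 41 → 26 → 20 → 13 → 5 → 25 → 17  — not base-6 happy
base-6 happy: 170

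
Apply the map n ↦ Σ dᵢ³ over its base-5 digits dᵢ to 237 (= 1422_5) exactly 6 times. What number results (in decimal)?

65

237 = (1,4,2,2)_5 → 1³ + 4³ + 2³ + 2³ = 1 + 64 + 8 + 8 = 81
81 = (3,1,1)_5 → 3³ + 1³ + 1³ = 27 + 1 + 1 = 29
29 = (1,0,4)_5 → 1³ + 0³ + 4³ = 1 + 0 + 64 = 65
65 = (2,3,0)_5 → 2³ + 3³ + 0³ = 8 + 27 + 0 = 35
35 = (1,2,0)_5 → 1³ + 2³ + 0³ = 1 + 8 + 0 = 9
9 = (1,4)_5 → 1³ + 4³ = 1 + 64 = 65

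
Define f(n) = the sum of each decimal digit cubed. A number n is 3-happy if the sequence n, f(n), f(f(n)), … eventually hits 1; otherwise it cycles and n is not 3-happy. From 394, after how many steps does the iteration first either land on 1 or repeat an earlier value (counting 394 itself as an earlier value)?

6

394 → 3³ + 9³ + 4³ = 820
820 → 8³ + 2³ + 0³ = 520
520 → 5³ + 2³ + 0³ = 133
133 → 1³ + 3³ + 3³ = 55
55 → 5³ + 5³ = 250
250 → 2³ + 5³ + 0³ = 133  — 133 repeats.
That took 6 steps.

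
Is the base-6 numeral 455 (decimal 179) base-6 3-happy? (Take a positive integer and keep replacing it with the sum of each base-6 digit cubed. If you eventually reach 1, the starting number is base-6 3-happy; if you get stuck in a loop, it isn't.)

base-6 3-happy

179 = (4,5,5)_6 → 314
314 = (1,2,4,2)_6 → 81
81 = (2,1,3)_6 → 36
36 = (1,0,0)_6 → 1  — reached 1.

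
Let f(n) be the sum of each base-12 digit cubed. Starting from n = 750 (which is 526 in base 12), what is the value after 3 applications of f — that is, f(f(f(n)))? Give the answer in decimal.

1339

750 = (5,2,6)_12 → 5³ + 2³ + 6³ = 349
349 = (2,5,1)_12 → 2³ + 5³ + 1³ = 134
134 = (11,2)_12 → 11³ + 2³ = 1339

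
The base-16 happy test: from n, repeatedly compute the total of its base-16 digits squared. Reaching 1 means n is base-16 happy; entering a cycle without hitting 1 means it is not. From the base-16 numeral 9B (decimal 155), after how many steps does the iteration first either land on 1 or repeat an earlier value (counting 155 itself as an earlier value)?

13

155 = (9,11)_16 → 9² + 11² = 81 + 121 = 202
202 = (12,10)_16 → 12² + 10² = 144 + 100 = 244
244 = (15,4)_16 → 15² + 4² = 225 + 16 = 241
241 = (15,1)_16 → 15² + 1² = 225 + 1 = 226
226 = (14,2)_16 → 14² + 2² = 196 + 4 = 200
200 = (12,8)_16 → 12² + 8² = 144 + 64 = 208
208 = (13,0)_16 → 13² + 0² = 169 + 0 = 169
169 = (10,9)_16 → 10² + 9² = 100 + 81 = 181
181 = (11,5)_16 → 11² + 5² = 121 + 25 = 146
146 = (9,2)_16 → 9² + 2² = 81 + 4 = 85
85 = (5,5)_16 → 5² + 5² = 25 + 25 = 50
50 = (3,2)_16 → 3² + 2² = 9 + 4 = 13
13 = (13)_16 → 13² = 169  — 169 repeats.
That took 13 steps.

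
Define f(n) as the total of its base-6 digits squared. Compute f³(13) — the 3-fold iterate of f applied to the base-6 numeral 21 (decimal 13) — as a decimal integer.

17

13 = (2,1)_6 → 2² + 1² = 4 + 1 = 5
5 = (5)_6 → 5² = 25
25 = (4,1)_6 → 4² + 1² = 16 + 1 = 17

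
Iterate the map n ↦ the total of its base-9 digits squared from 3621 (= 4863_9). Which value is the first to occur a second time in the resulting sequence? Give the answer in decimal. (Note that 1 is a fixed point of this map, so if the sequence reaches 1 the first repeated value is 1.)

1

3621 = (4,8,6,3)_9 → 4² + 8² + 6² + 3² = 125
125 = (1,4,8)_9 → 1² + 4² + 8² = 81
81 = (1,0,0)_9 → 1² + 0² + 0² = 1  — reached the fixed point 1.
1 → 1, so 1 is the first repeated value.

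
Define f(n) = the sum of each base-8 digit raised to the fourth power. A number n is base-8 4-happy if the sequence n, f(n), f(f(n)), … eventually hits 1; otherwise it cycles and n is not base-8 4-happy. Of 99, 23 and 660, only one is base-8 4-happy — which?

23

99: 99 → 338 → 657 → 34 → 272 → 272  — repeats 272 (not base-8 4-happy)
23: 23 → 2417 → 2178 → 288 → 512 → 1  — reaches 1 (base-8 4-happy)
660: 660 → 289 → 513 → 2 → 16 → 16  — repeats 16 (not base-8 4-happy)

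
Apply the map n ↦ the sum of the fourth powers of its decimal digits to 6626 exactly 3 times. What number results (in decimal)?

6626 → 6⁴ + 6⁴ + 2⁴ + 6⁴ = 3904
3904 → 3⁴ + 9⁴ + 0⁴ + 4⁴ = 6898
6898 → 6⁴ + 8⁴ + 9⁴ + 8⁴ = 16049

16049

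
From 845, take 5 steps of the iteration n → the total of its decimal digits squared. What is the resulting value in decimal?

845 → 8² + 4² + 5² = 105
105 → 1² + 0² + 5² = 26
26 → 2² + 6² = 40
40 → 4² + 0² = 16
16 → 1² + 6² = 37

37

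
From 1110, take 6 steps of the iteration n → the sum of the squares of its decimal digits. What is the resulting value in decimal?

1110 → 3
3 → 9
9 → 81
81 → 65
65 → 61
61 → 37

37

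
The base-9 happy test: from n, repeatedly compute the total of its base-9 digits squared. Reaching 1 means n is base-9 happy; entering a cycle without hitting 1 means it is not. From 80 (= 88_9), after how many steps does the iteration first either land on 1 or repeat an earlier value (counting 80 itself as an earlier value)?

7

80 = (8,8)_9 → 128
128 = (1,5,2)_9 → 30
30 = (3,3)_9 → 18
18 = (2,0)_9 → 4
4 = (4)_9 → 16
16 = (1,7)_9 → 50
50 = (5,5)_9 → 50  — 50 repeats.
That took 7 steps.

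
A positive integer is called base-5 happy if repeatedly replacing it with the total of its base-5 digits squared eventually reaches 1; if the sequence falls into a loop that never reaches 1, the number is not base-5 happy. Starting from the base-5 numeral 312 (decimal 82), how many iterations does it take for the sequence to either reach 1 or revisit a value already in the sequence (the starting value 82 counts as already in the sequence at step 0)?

6

82 = (3,1,2)_5 → 3² + 1² + 2² = 14
14 = (2,4)_5 → 2² + 4² = 20
20 = (4,0)_5 → 4² + 0² = 16
16 = (3,1)_5 → 3² + 1² = 10
10 = (2,0)_5 → 2² + 0² = 4
4 = (4)_5 → 4² = 16  — 16 repeats.
That took 6 steps.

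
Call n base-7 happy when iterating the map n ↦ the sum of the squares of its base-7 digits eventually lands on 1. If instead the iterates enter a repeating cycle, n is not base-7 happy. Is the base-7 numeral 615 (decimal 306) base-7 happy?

not base-7 happy

306 = (6,1,5)_7 → 6² + 1² + 5² = 62
62 = (1,1,6)_7 → 1² + 1² + 6² = 38
38 = (5,3)_7 → 5² + 3² = 34
34 = (4,6)_7 → 4² + 6² = 52
52 = (1,0,3)_7 → 1² + 0² + 3² = 10
10 = (1,3)_7 → 1² + 3² = 10  — 10 already seen; the sequence cycles without reaching 1.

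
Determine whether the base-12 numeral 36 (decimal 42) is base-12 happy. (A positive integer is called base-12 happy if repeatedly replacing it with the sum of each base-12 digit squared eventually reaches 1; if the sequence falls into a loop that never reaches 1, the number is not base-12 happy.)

not base-12 happy

42 = (3,6)_12 → 3² + 6² = 45
45 = (3,9)_12 → 3² + 9² = 90
90 = (7,6)_12 → 7² + 6² = 85
85 = (7,1)_12 → 7² + 1² = 50
50 = (4,2)_12 → 4² + 2² = 20
20 = (1,8)_12 → 1² + 8² = 65
65 = (5,5)_12 → 5² + 5² = 50  — 50 already seen; the sequence cycles without reaching 1.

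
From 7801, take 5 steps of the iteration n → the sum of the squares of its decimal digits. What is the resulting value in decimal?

7801 → 7² + 8² + 0² + 1² = 114
114 → 1² + 1² + 4² = 18
18 → 1² + 8² = 65
65 → 6² + 5² = 61
61 → 6² + 1² = 37

37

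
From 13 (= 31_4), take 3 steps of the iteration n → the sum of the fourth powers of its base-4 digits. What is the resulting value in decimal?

17

13 = (3,1)_4 → 3⁴ + 1⁴ = 81 + 1 = 82
82 = (1,1,0,2)_4 → 1⁴ + 1⁴ + 0⁴ + 2⁴ = 1 + 1 + 0 + 16 = 18
18 = (1,0,2)_4 → 1⁴ + 0⁴ + 2⁴ = 1 + 0 + 16 = 17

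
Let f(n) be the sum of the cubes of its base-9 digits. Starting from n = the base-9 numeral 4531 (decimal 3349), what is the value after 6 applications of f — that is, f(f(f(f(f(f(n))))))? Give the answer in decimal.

3349 = (4,5,3,1)_9 → 4³ + 5³ + 3³ + 1³ = 217
217 = (2,6,1)_9 → 2³ + 6³ + 1³ = 225
225 = (2,7,0)_9 → 2³ + 7³ + 0³ = 351
351 = (4,3,0)_9 → 4³ + 3³ + 0³ = 91
91 = (1,1,1)_9 → 1³ + 1³ + 1³ = 3
3 = (3)_9 → 3³ = 27

27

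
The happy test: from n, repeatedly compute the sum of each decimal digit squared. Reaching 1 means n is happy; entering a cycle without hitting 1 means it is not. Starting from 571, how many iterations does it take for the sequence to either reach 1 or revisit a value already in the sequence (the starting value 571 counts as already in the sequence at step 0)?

13

571 → 5² + 7² + 1² = 25 + 49 + 1 = 75
75 → 7² + 5² = 49 + 25 = 74
74 → 7² + 4² = 49 + 16 = 65
65 → 6² + 5² = 36 + 25 = 61
61 → 6² + 1² = 36 + 1 = 37
37 → 3² + 7² = 9 + 49 = 58
58 → 5² + 8² = 25 + 64 = 89
89 → 8² + 9² = 64 + 81 = 145
145 → 1² + 4² + 5² = 1 + 16 + 25 = 42
42 → 4² + 2² = 16 + 4 = 20
20 → 2² + 0² = 4 + 0 = 4
4 → 4² = 16
16 → 1² + 6² = 1 + 36 = 37  — 37 repeats.
That took 13 steps.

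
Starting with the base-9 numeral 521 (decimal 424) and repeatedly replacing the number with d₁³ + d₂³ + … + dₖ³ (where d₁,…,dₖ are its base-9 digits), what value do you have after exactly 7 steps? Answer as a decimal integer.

540

424 = (5,2,1)_9 → 5³ + 2³ + 1³ = 125 + 8 + 1 = 134
134 = (1,5,8)_9 → 1³ + 5³ + 8³ = 1 + 125 + 512 = 638
638 = (7,7,8)_9 → 7³ + 7³ + 8³ = 343 + 343 + 512 = 1198
1198 = (1,5,7,1)_9 → 1³ + 5³ + 7³ + 1³ = 1 + 125 + 343 + 1 = 470
470 = (5,7,2)_9 → 5³ + 7³ + 2³ = 125 + 343 + 8 = 476
476 = (5,7,8)_9 → 5³ + 7³ + 8³ = 125 + 343 + 512 = 980
980 = (1,3,0,8)_9 → 1³ + 3³ + 0³ + 8³ = 1 + 27 + 0 + 512 = 540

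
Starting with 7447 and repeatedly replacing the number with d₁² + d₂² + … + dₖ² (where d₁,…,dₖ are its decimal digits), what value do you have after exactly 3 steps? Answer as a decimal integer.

1

7447 → 7² + 4² + 4² + 7² = 130
130 → 1² + 3² + 0² = 10
10 → 1² + 0² = 1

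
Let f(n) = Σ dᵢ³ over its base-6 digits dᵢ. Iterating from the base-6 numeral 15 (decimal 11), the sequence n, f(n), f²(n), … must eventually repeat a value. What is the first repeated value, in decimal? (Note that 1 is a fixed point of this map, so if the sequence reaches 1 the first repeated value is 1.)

11 = (1,5)_6 → 126
126 = (3,3,0)_6 → 54
54 = (1,3,0)_6 → 28
28 = (4,4)_6 → 128
128 = (3,3,2)_6 → 62
62 = (1,4,2)_6 → 73
73 = (2,0,1)_6 → 9
9 = (1,3)_6 → 28  — 28 already appeared earlier.

28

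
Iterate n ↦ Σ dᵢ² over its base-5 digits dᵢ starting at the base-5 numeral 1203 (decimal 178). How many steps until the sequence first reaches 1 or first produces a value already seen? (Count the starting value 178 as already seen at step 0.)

6

178 = (1,2,0,3)_5 → 1² + 2² + 0² + 3² = 14
14 = (2,4)_5 → 2² + 4² = 20
20 = (4,0)_5 → 4² + 0² = 16
16 = (3,1)_5 → 3² + 1² = 10
10 = (2,0)_5 → 2² + 0² = 4
4 = (4)_5 → 4² = 16  — 16 repeats.
That took 6 steps.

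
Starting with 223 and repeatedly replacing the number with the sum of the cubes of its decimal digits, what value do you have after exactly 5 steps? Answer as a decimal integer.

370

223 → 2³ + 2³ + 3³ = 8 + 8 + 27 = 43
43 → 4³ + 3³ = 64 + 27 = 91
91 → 9³ + 1³ = 729 + 1 = 730
730 → 7³ + 3³ + 0³ = 343 + 27 + 0 = 370
370 → 3³ + 7³ + 0³ = 27 + 343 + 0 = 370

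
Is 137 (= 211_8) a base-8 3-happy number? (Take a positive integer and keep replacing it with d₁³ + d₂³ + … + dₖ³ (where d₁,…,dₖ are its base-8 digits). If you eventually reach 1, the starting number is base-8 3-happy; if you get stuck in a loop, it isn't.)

base-8 3-happy

137 = (2,1,1)_8 → 2³ + 1³ + 1³ = 10
10 = (1,2)_8 → 1³ + 2³ = 9
9 = (1,1)_8 → 1³ + 1³ = 2
2 = (2)_8 → 2³ = 8
8 = (1,0)_8 → 1³ + 0³ = 1  — reached 1.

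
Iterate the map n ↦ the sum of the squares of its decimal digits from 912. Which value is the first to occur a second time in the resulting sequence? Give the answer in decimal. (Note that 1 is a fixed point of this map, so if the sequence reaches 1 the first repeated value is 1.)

912 → 9² + 1² + 2² = 81 + 1 + 4 = 86
86 → 8² + 6² = 64 + 36 = 100
100 → 1² + 0² + 0² = 1 + 0 + 0 = 1  — reached the fixed point 1.
1 → 1, so 1 is the first repeated value.

1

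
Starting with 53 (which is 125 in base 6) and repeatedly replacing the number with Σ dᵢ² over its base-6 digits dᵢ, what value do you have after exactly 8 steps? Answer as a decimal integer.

53 = (1,2,5)_6 → 30
30 = (5,0)_6 → 25
25 = (4,1)_6 → 17
17 = (2,5)_6 → 29
29 = (4,5)_6 → 41
41 = (1,0,5)_6 → 26
26 = (4,2)_6 → 20
20 = (3,2)_6 → 13

13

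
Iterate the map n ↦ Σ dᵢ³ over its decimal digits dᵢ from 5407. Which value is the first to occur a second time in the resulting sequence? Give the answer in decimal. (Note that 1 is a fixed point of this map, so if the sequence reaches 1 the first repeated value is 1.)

5407 → 5³ + 4³ + 0³ + 7³ = 125 + 64 + 0 + 343 = 532
532 → 5³ + 3³ + 2³ = 125 + 27 + 8 = 160
160 → 1³ + 6³ + 0³ = 1 + 216 + 0 = 217
217 → 2³ + 1³ + 7³ = 8 + 1 + 343 = 352
352 → 3³ + 5³ + 2³ = 27 + 125 + 8 = 160  — 160 already appeared earlier.

160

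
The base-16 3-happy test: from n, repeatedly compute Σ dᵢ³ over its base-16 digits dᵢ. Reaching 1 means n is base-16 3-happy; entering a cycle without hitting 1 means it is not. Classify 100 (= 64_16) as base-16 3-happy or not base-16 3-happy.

base-16 3-happy

100 = (6,4)_16 → 6³ + 4³ = 280
280 = (1,1,8)_16 → 1³ + 1³ + 8³ = 514
514 = (2,0,2)_16 → 2³ + 0³ + 2³ = 16
16 = (1,0)_16 → 1³ + 0³ = 1  — reached 1.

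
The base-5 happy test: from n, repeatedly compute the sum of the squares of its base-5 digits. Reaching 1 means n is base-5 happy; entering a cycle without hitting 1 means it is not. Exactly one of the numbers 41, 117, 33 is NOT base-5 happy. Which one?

41: 41 → 11 → 5 → 1  — reaches 1 (base-5 happy)
117: 117 → 29 → 17 → 13 → 13  — repeats 13 (not base-5 happy)
33: 33 → 11 → 5 → 1  — reaches 1 (base-5 happy)

117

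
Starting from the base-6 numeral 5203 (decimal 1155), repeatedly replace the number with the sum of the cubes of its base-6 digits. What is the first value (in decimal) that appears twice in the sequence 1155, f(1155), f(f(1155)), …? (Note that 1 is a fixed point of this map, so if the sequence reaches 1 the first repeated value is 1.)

1155 = (5,2,0,3)_6 → 160
160 = (4,2,4)_6 → 136
136 = (3,4,4)_6 → 155
155 = (4,1,5)_6 → 190
190 = (5,1,4)_6 → 190  — 190 already appeared earlier.

190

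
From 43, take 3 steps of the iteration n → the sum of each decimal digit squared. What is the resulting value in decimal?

85

43 → 4² + 3² = 16 + 9 = 25
25 → 2² + 5² = 4 + 25 = 29
29 → 2² + 9² = 4 + 81 = 85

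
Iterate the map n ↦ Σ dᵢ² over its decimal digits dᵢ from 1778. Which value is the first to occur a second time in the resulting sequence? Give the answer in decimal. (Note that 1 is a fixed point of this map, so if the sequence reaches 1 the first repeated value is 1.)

89

1778 → 1² + 7² + 7² + 8² = 163
163 → 1² + 6² + 3² = 46
46 → 4² + 6² = 52
52 → 5² + 2² = 29
29 → 2² + 9² = 85
85 → 8² + 5² = 89
89 → 8² + 9² = 145
145 → 1² + 4² + 5² = 42
42 → 4² + 2² = 20
20 → 2² + 0² = 4
4 → 4² = 16
16 → 1² + 6² = 37
37 → 3² + 7² = 58
58 → 5² + 8² = 89  — 89 already appeared earlier.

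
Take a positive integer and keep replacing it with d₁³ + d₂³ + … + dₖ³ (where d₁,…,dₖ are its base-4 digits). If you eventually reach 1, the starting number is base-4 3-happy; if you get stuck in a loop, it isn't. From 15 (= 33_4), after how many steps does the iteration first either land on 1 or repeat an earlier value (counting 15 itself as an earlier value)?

15 = (3,3)_4 → 3³ + 3³ = 27 + 27 = 54
54 = (3,1,2)_4 → 3³ + 1³ + 2³ = 27 + 1 + 8 = 36
36 = (2,1,0)_4 → 2³ + 1³ + 0³ = 8 + 1 + 0 = 9
9 = (2,1)_4 → 2³ + 1³ = 8 + 1 = 9  — 9 repeats.
That took 4 steps.

4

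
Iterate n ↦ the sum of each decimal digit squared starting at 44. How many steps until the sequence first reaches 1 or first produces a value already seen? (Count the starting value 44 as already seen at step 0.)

44 → 4² + 4² = 32
32 → 3² + 2² = 13
13 → 1² + 3² = 10
10 → 1² + 0² = 1  — reached 1.
That took 4 steps.

4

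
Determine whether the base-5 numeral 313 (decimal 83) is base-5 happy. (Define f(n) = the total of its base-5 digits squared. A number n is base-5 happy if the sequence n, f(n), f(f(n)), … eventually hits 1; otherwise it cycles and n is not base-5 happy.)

base-5 happy

83 = (3,1,3)_5 → 19
19 = (3,4)_5 → 25
25 = (1,0,0)_5 → 1  — reached 1.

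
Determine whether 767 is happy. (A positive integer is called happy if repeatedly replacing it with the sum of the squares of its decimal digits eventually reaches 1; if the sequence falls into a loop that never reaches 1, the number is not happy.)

not happy

767 → 7² + 6² + 7² = 134
134 → 1² + 3² + 4² = 26
26 → 2² + 6² = 40
40 → 4² + 0² = 16
16 → 1² + 6² = 37
37 → 3² + 7² = 58
58 → 5² + 8² = 89
89 → 8² + 9² = 145
145 → 1² + 4² + 5² = 42
42 → 4² + 2² = 20
20 → 2² + 0² = 4
4 → 4² = 16  — 16 already seen; the sequence cycles without reaching 1.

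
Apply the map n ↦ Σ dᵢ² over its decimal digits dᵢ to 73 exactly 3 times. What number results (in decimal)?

145

73 → 7² + 3² = 58
58 → 5² + 8² = 89
89 → 8² + 9² = 145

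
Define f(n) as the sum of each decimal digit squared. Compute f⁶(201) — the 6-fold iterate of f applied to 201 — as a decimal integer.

145

201 → 2² + 0² + 1² = 5
5 → 5² = 25
25 → 2² + 5² = 29
29 → 2² + 9² = 85
85 → 8² + 5² = 89
89 → 8² + 9² = 145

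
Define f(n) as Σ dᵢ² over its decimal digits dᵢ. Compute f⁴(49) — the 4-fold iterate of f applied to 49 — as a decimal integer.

1

49 → 4² + 9² = 16 + 81 = 97
97 → 9² + 7² = 81 + 49 = 130
130 → 1² + 3² + 0² = 1 + 9 + 0 = 10
10 → 1² + 0² = 1 + 0 = 1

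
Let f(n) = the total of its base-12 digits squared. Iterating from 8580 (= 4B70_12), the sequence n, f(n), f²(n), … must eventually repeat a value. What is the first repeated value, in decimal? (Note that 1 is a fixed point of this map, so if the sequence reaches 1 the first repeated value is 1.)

5

8580 = (4,11,7,0)_12 → 4² + 11² + 7² + 0² = 186
186 = (1,3,6)_12 → 1² + 3² + 6² = 46
46 = (3,10)_12 → 3² + 10² = 109
109 = (9,1)_12 → 9² + 1² = 82
82 = (6,10)_12 → 6² + 10² = 136
136 = (11,4)_12 → 11² + 4² = 137
137 = (11,5)_12 → 11² + 5² = 146
146 = (1,0,2)_12 → 1² + 0² + 2² = 5
5 = (5)_12 → 5² = 25
25 = (2,1)_12 → 2² + 1² = 5  — 5 already appeared earlier.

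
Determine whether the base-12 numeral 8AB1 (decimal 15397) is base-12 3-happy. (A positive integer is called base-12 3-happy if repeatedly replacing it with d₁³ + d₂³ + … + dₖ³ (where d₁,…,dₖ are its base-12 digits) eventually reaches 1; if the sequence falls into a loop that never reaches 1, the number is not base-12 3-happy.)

base-12 3-happy

15397 = (8,10,11,1)_12 → 8³ + 10³ + 11³ + 1³ = 2844
2844 = (1,7,9,0)_12 → 1³ + 7³ + 9³ + 0³ = 1073
1073 = (7,5,5)_12 → 7³ + 5³ + 5³ = 593
593 = (4,1,5)_12 → 4³ + 1³ + 5³ = 190
190 = (1,3,10)_12 → 1³ + 3³ + 10³ = 1028
1028 = (7,1,8)_12 → 7³ + 1³ + 8³ = 856
856 = (5,11,4)_12 → 5³ + 11³ + 4³ = 1520
1520 = (10,6,8)_12 → 10³ + 6³ + 8³ = 1728
1728 = (1,0,0,0)_12 → 1³ + 0³ + 0³ + 0³ = 1  — reached 1.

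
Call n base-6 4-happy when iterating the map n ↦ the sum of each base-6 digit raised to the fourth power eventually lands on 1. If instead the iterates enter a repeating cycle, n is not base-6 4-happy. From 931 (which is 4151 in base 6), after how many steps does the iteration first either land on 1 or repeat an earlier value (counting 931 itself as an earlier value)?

11

931 = (4,1,5,1)_6 → 4⁴ + 1⁴ + 5⁴ + 1⁴ = 256 + 1 + 625 + 1 = 883
883 = (4,0,3,1)_6 → 4⁴ + 0⁴ + 3⁴ + 1⁴ = 256 + 0 + 81 + 1 = 338
338 = (1,3,2,2)_6 → 1⁴ + 3⁴ + 2⁴ + 2⁴ = 1 + 81 + 16 + 16 = 114
114 = (3,1,0)_6 → 3⁴ + 1⁴ + 0⁴ = 81 + 1 + 0 = 82
82 = (2,1,4)_6 → 2⁴ + 1⁴ + 4⁴ = 16 + 1 + 256 = 273
273 = (1,1,3,3)_6 → 1⁴ + 1⁴ + 3⁴ + 3⁴ = 1 + 1 + 81 + 81 = 164
164 = (4,3,2)_6 → 4⁴ + 3⁴ + 2⁴ = 256 + 81 + 16 = 353
353 = (1,3,4,5)_6 → 1⁴ + 3⁴ + 4⁴ + 5⁴ = 1 + 81 + 256 + 625 = 963
963 = (4,2,4,3)_6 → 4⁴ + 2⁴ + 4⁴ + 3⁴ = 256 + 16 + 256 + 81 = 609
609 = (2,4,5,3)_6 → 2⁴ + 4⁴ + 5⁴ + 3⁴ = 16 + 256 + 625 + 81 = 978
978 = (4,3,1,0)_6 → 4⁴ + 3⁴ + 1⁴ + 0⁴ = 256 + 81 + 1 + 0 = 338  — 338 repeats.
That took 11 steps.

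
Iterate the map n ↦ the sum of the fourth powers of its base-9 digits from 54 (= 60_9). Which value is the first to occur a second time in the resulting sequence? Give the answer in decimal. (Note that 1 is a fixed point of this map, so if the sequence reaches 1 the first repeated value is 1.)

4098

54 = (6,0)_9 → 6⁴ + 0⁴ = 1296 + 0 = 1296
1296 = (1,7,0,0)_9 → 1⁴ + 7⁴ + 0⁴ + 0⁴ = 1 + 2401 + 0 + 0 = 2402
2402 = (3,2,5,8)_9 → 3⁴ + 2⁴ + 5⁴ + 8⁴ = 81 + 16 + 625 + 4096 = 4818
4818 = (6,5,4,3)_9 → 6⁴ + 5⁴ + 4⁴ + 3⁴ = 1296 + 625 + 256 + 81 = 2258
2258 = (3,0,7,8)_9 → 3⁴ + 0⁴ + 7⁴ + 8⁴ = 81 + 0 + 2401 + 4096 = 6578
6578 = (1,0,0,1,8)_9 → 1⁴ + 0⁴ + 0⁴ + 1⁴ + 8⁴ = 1 + 0 + 0 + 1 + 4096 = 4098
4098 = (5,5,5,3)_9 → 5⁴ + 5⁴ + 5⁴ + 3⁴ = 625 + 625 + 625 + 81 = 1956
1956 = (2,6,1,3)_9 → 2⁴ + 6⁴ + 1⁴ + 3⁴ = 16 + 1296 + 1 + 81 = 1394
1394 = (1,8,1,8)_9 → 1⁴ + 8⁴ + 1⁴ + 8⁴ = 1 + 4096 + 1 + 4096 = 8194
8194 = (1,2,2,1,4)_9 → 1⁴ + 2⁴ + 2⁴ + 1⁴ + 4⁴ = 1 + 16 + 16 + 1 + 256 = 290
290 = (3,5,2)_9 → 3⁴ + 5⁴ + 2⁴ = 81 + 625 + 16 = 722
722 = (8,8,2)_9 → 8⁴ + 8⁴ + 2⁴ = 4096 + 4096 + 16 = 8208
8208 = (1,2,2,3,0)_9 → 1⁴ + 2⁴ + 2⁴ + 3⁴ + 0⁴ = 1 + 16 + 16 + 81 + 0 = 114
114 = (1,3,6)_9 → 1⁴ + 3⁴ + 6⁴ = 1 + 81 + 1296 = 1378
1378 = (1,8,0,1)_9 → 1⁴ + 8⁴ + 0⁴ + 1⁴ = 1 + 4096 + 0 + 1 = 4098  — 4098 already appeared earlier.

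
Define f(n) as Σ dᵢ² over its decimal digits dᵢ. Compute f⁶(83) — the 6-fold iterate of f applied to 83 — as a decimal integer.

83 → 8² + 3² = 64 + 9 = 73
73 → 7² + 3² = 49 + 9 = 58
58 → 5² + 8² = 25 + 64 = 89
89 → 8² + 9² = 64 + 81 = 145
145 → 1² + 4² + 5² = 1 + 16 + 25 = 42
42 → 4² + 2² = 16 + 4 = 20

20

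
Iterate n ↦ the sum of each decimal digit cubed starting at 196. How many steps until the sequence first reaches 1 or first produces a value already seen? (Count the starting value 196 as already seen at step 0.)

5

196 → 1³ + 9³ + 6³ = 946
946 → 9³ + 4³ + 6³ = 1009
1009 → 1³ + 0³ + 0³ + 9³ = 730
730 → 7³ + 3³ + 0³ = 370
370 → 3³ + 7³ + 0³ = 370  — 370 repeats.
That took 5 steps.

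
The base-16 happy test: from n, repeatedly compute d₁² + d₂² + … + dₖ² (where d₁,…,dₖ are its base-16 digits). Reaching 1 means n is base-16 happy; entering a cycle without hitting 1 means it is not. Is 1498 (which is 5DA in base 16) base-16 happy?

not base-16 happy

1498 = (5,13,10)_16 → 5² + 13² + 10² = 25 + 169 + 100 = 294
294 = (1,2,6)_16 → 1² + 2² + 6² = 1 + 4 + 36 = 41
41 = (2,9)_16 → 2² + 9² = 4 + 81 = 85
85 = (5,5)_16 → 5² + 5² = 25 + 25 = 50
50 = (3,2)_16 → 3² + 2² = 9 + 4 = 13
13 = (13)_16 → 13² = 169
169 = (10,9)_16 → 10² + 9² = 100 + 81 = 181
181 = (11,5)_16 → 11² + 5² = 121 + 25 = 146
146 = (9,2)_16 → 9² + 2² = 81 + 4 = 85  — 85 already seen; the sequence cycles without reaching 1.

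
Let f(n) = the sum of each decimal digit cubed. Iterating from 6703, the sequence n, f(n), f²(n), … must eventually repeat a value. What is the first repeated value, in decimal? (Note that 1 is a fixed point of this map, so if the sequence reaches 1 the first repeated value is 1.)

6703 → 6³ + 7³ + 0³ + 3³ = 586
586 → 5³ + 8³ + 6³ = 853
853 → 8³ + 5³ + 3³ = 664
664 → 6³ + 6³ + 4³ = 496
496 → 4³ + 9³ + 6³ = 1009
1009 → 1³ + 0³ + 0³ + 9³ = 730
730 → 7³ + 3³ + 0³ = 370
370 → 3³ + 7³ + 0³ = 370  — 370 already appeared earlier.

370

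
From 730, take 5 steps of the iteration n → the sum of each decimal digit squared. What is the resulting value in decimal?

20

730 → 7² + 3² + 0² = 49 + 9 + 0 = 58
58 → 5² + 8² = 25 + 64 = 89
89 → 8² + 9² = 64 + 81 = 145
145 → 1² + 4² + 5² = 1 + 16 + 25 = 42
42 → 4² + 2² = 16 + 4 = 20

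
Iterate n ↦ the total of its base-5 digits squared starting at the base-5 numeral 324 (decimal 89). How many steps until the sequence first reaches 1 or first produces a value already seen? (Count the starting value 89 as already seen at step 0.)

4

89 = (3,2,4)_5 → 3² + 2² + 4² = 9 + 4 + 16 = 29
29 = (1,0,4)_5 → 1² + 0² + 4² = 1 + 0 + 16 = 17
17 = (3,2)_5 → 3² + 2² = 9 + 4 = 13
13 = (2,3)_5 → 2² + 3² = 4 + 9 = 13  — 13 repeats.
That took 4 steps.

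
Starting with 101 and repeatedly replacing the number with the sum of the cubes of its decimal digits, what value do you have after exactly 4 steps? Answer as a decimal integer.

101 → 1³ + 0³ + 1³ = 2
2 → 2³ = 8
8 → 8³ = 512
512 → 5³ + 1³ + 2³ = 134

134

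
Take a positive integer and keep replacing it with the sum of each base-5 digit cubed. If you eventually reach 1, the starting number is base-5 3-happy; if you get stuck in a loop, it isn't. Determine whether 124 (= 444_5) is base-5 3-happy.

not base-5 3-happy

124 = (4,4,4)_5 → 192
192 = (1,2,3,2)_5 → 44
44 = (1,3,4)_5 → 92
92 = (3,3,2)_5 → 62
62 = (2,2,2)_5 → 24
24 = (4,4)_5 → 128
128 = (1,0,0,3)_5 → 28
28 = (1,0,3)_5 → 28  — 28 already seen; the sequence cycles without reaching 1.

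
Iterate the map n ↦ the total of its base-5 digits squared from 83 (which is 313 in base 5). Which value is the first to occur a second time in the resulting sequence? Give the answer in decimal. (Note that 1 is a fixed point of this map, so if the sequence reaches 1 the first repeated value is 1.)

1

83 = (3,1,3)_5 → 3² + 1² + 3² = 19
19 = (3,4)_5 → 3² + 4² = 25
25 = (1,0,0)_5 → 1² + 0² + 0² = 1  — reached the fixed point 1.
1 → 1, so 1 is the first repeated value.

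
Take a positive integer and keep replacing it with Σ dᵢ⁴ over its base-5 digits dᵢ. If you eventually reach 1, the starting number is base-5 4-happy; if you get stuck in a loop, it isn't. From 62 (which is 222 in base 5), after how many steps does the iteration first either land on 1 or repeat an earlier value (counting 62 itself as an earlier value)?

62 = (2,2,2)_5 → 2⁴ + 2⁴ + 2⁴ = 48
48 = (1,4,3)_5 → 1⁴ + 4⁴ + 3⁴ = 338
338 = (2,3,2,3)_5 → 2⁴ + 3⁴ + 2⁴ + 3⁴ = 194
194 = (1,2,3,4)_5 → 1⁴ + 2⁴ + 3⁴ + 4⁴ = 354
354 = (2,4,0,4)_5 → 2⁴ + 4⁴ + 0⁴ + 4⁴ = 528
528 = (4,1,0,3)_5 → 4⁴ + 1⁴ + 0⁴ + 3⁴ = 338  — 338 repeats.
That took 6 steps.

6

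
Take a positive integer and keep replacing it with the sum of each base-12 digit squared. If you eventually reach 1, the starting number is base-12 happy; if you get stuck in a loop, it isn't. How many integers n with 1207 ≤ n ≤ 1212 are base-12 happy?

1207: 1207 → 129 → 181 → 11 → 121 → 101 → 89 → 74 → 40 → 25 → 5 → 25  (repeats 25)
1208: 1208 → 144 → 1  (reaches 1)
1209: 1209 → 161 → 27 → 13 → 2 → 4 → 16 → 17 → 26 → 8 → 64 → 41 → 34 → 104 → 128 → 164 → 66 → 61 → 26  (repeats 26)
1210: 1210 → 180 → 10 → 100 → 80 → 100  (repeats 100)
1211: 1211 → 201 → 98 → 68 → 89 → 74 → 40 → 25 → 5 → 25  (repeats 25)
1212: 1212 → 89 → 74 → 40 → 25 → 5 → 25  (repeats 25)
base-12 happy: 1208

1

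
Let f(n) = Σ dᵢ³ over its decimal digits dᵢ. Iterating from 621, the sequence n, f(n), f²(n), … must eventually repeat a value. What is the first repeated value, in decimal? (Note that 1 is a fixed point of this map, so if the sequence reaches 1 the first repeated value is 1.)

153

621 → 6³ + 2³ + 1³ = 216 + 8 + 1 = 225
225 → 2³ + 2³ + 5³ = 8 + 8 + 125 = 141
141 → 1³ + 4³ + 1³ = 1 + 64 + 1 = 66
66 → 6³ + 6³ = 216 + 216 = 432
432 → 4³ + 3³ + 2³ = 64 + 27 + 8 = 99
99 → 9³ + 9³ = 729 + 729 = 1458
1458 → 1³ + 4³ + 5³ + 8³ = 1 + 64 + 125 + 512 = 702
702 → 7³ + 0³ + 2³ = 343 + 0 + 8 = 351
351 → 3³ + 5³ + 1³ = 27 + 125 + 1 = 153
153 → 1³ + 5³ + 3³ = 1 + 125 + 27 = 153  — 153 already appeared earlier.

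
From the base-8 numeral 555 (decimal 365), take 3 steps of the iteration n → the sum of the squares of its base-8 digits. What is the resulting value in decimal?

10

365 = (5,5,5)_8 → 5² + 5² + 5² = 75
75 = (1,1,3)_8 → 1² + 1² + 3² = 11
11 = (1,3)_8 → 1² + 3² = 10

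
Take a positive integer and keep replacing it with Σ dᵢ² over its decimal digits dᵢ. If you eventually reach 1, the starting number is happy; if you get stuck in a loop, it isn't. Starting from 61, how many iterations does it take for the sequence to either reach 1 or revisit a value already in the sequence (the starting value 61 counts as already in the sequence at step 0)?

9

61 → 6² + 1² = 36 + 1 = 37
37 → 3² + 7² = 9 + 49 = 58
58 → 5² + 8² = 25 + 64 = 89
89 → 8² + 9² = 64 + 81 = 145
145 → 1² + 4² + 5² = 1 + 16 + 25 = 42
42 → 4² + 2² = 16 + 4 = 20
20 → 2² + 0² = 4 + 0 = 4
4 → 4² = 16
16 → 1² + 6² = 1 + 36 = 37  — 37 repeats.
That took 9 steps.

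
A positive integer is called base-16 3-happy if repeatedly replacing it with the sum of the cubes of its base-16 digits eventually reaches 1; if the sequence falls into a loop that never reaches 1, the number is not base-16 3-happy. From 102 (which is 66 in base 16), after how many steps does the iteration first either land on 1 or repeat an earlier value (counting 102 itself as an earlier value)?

10

102 = (6,6)_16 → 6³ + 6³ = 432
432 = (1,11,0)_16 → 1³ + 11³ + 0³ = 1332
1332 = (5,3,4)_16 → 5³ + 3³ + 4³ = 216
216 = (13,8)_16 → 13³ + 8³ = 2709
2709 = (10,9,5)_16 → 10³ + 9³ + 5³ = 1854
1854 = (7,3,14)_16 → 7³ + 3³ + 14³ = 3114
3114 = (12,2,10)_16 → 12³ + 2³ + 10³ = 2736
2736 = (10,11,0)_16 → 10³ + 11³ + 0³ = 2331
2331 = (9,1,11)_16 → 9³ + 1³ + 11³ = 2061
2061 = (8,0,13)_16 → 8³ + 0³ + 13³ = 2709  — 2709 repeats.
That took 10 steps.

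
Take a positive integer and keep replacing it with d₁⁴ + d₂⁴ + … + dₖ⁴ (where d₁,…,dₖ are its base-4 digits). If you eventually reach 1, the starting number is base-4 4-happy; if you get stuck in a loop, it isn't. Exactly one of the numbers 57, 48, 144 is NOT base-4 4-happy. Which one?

57: 57 → 98 → 33 → 17 → 2 → 16 → 1  — reaches 1 (base-4 4-happy)
48: 48 → 81 → 3 → 81  — repeats 81 (not base-4 4-happy)
144: 144 → 17 → 2 → 16 → 1  — reaches 1 (base-4 4-happy)

48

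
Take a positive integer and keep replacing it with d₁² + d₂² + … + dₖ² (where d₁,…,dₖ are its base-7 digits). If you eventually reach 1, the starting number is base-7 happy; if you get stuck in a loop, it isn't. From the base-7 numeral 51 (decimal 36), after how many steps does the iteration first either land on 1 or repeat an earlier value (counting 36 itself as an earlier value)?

36 = (5,1)_7 → 5² + 1² = 25 + 1 = 26
26 = (3,5)_7 → 3² + 5² = 9 + 25 = 34
34 = (4,6)_7 → 4² + 6² = 16 + 36 = 52
52 = (1,0,3)_7 → 1² + 0² + 3² = 1 + 0 + 9 = 10
10 = (1,3)_7 → 1² + 3² = 1 + 9 = 10  — 10 repeats.
That took 5 steps.

5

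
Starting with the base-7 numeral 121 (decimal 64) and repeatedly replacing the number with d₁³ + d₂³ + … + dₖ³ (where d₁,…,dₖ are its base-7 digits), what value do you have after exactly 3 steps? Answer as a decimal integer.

64 = (1,2,1)_7 → 1³ + 2³ + 1³ = 1 + 8 + 1 = 10
10 = (1,3)_7 → 1³ + 3³ = 1 + 27 = 28
28 = (4,0)_7 → 4³ + 0³ = 64 + 0 = 64

64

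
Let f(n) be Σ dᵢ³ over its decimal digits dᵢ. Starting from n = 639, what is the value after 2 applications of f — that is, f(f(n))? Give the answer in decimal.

1080

639 → 6³ + 3³ + 9³ = 972
972 → 9³ + 7³ + 2³ = 1080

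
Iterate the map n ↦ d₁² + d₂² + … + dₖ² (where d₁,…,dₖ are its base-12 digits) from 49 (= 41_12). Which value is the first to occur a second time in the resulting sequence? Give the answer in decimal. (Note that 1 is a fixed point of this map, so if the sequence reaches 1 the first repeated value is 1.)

49 = (4,1)_12 → 4² + 1² = 16 + 1 = 17
17 = (1,5)_12 → 1² + 5² = 1 + 25 = 26
26 = (2,2)_12 → 2² + 2² = 4 + 4 = 8
8 = (8)_12 → 8² = 64
64 = (5,4)_12 → 5² + 4² = 25 + 16 = 41
41 = (3,5)_12 → 3² + 5² = 9 + 25 = 34
34 = (2,10)_12 → 2² + 10² = 4 + 100 = 104
104 = (8,8)_12 → 8² + 8² = 64 + 64 = 128
128 = (10,8)_12 → 10² + 8² = 100 + 64 = 164
164 = (1,1,8)_12 → 1² + 1² + 8² = 1 + 1 + 64 = 66
66 = (5,6)_12 → 5² + 6² = 25 + 36 = 61
61 = (5,1)_12 → 5² + 1² = 25 + 1 = 26  — 26 already appeared earlier.

26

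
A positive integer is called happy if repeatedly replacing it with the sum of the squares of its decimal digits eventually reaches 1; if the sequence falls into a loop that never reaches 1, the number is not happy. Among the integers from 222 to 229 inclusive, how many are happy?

1

222: 222 → 12 → 5 → 25 → 29 → 85 → 89 → 145 → 42 → 20 → 4 → 16 → 37 → 58 → 89  (repeats 89)
223: 223 → 17 → 50 → 25 → 29 → 85 → 89 → 145 → 42 → 20 → 4 → 16 → 37 → 58 → 89  (repeats 89)
224: 224 → 24 → 20 → 4 → 16 → 37 → 58 → 89 → 145 → 42 → 20  (repeats 20)
225: 225 → 33 → 18 → 65 → 61 → 37 → 58 → 89 → 145 → 42 → 20 → 4 → 16 → 37  (repeats 37)
226: 226 → 44 → 32 → 13 → 10 → 1  (reaches 1)
227: 227 → 57 → 74 → 65 → 61 → 37 → 58 → 89 → 145 → 42 → 20 → 4 → 16 → 37  (repeats 37)
228: 228 → 72 → 53 → 34 → 25 → 29 → 85 → 89 → 145 → 42 → 20 → 4 → 16 → 37 → 58 → 89  (repeats 89)
229: 229 → 89 → 145 → 42 → 20 → 4 → 16 → 37 → 58 → 89  (repeats 89)
happy: 226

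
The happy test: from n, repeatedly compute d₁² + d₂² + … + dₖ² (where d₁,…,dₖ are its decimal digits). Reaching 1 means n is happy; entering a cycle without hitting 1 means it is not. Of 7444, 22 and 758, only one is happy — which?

7444

7444: 7444 → 97 → 130 → 10 → 1  — reaches 1 (happy)
22: 22 → 8 → 64 → 52 → 29 → 85 → 89 → 145 → 42 → 20 → 4 → 16 → 37 → 58 → 89  — repeats 89 (not happy)
758: 758 → 138 → 74 → 65 → 61 → 37 → 58 → 89 → 145 → 42 → 20 → 4 → 16 → 37  — repeats 37 (not happy)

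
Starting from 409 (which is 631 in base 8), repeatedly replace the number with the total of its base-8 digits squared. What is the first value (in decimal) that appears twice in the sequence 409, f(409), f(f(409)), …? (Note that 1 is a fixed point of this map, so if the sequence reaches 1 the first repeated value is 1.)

409 = (6,3,1)_8 → 6² + 3² + 1² = 46
46 = (5,6)_8 → 5² + 6² = 61
61 = (7,5)_8 → 7² + 5² = 74
74 = (1,1,2)_8 → 1² + 1² + 2² = 6
6 = (6)_8 → 6² = 36
36 = (4,4)_8 → 4² + 4² = 32
32 = (4,0)_8 → 4² + 0² = 16
16 = (2,0)_8 → 2² + 0² = 4
4 = (4)_8 → 4² = 16  — 16 already appeared earlier.

16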